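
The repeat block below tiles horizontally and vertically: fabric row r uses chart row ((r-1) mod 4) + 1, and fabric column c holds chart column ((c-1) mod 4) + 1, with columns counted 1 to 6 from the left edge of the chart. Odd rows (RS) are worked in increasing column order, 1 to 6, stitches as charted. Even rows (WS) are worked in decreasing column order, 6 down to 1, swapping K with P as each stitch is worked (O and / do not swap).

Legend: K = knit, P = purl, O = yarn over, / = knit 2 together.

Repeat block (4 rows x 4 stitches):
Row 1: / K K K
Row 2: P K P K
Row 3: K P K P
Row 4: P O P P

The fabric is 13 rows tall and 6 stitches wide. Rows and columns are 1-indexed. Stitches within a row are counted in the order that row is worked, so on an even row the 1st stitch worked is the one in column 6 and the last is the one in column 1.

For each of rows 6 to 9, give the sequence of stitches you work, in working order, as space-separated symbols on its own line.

== ROWS AS WORKED ==
P K P K P K
K P K P K P
O K K K O K
/ K K K / K

Derivation:
Row 6: chart row 2, WS - tiled (columns 1-6): P K P K P K; work from column 6 back to 1 with K<->P swapped.
Row 7: chart row 3, RS - tile across columns 1-6 and work as-is.
Row 8: chart row 4, WS - tiled (columns 1-6): P O P P P O; work from column 6 back to 1 with K<->P swapped.
Row 9: chart row 1, RS - tile across columns 1-6 and work as-is.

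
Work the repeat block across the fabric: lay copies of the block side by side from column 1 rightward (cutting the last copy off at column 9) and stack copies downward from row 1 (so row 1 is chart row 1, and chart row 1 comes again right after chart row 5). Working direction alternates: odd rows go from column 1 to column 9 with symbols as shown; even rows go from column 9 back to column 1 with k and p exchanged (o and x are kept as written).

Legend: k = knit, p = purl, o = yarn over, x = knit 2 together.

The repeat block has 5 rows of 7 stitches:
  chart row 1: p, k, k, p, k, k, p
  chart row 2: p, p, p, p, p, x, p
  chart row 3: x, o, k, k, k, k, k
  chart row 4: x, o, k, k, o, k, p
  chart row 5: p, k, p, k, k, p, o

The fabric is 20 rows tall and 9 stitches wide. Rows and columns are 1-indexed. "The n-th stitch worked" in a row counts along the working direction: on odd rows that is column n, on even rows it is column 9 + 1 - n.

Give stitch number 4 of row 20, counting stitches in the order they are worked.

Result:
k

Derivation:
Row 20: (20-1) mod 5 = 4, so use chart row 5. Even row -> WS.
Chart row 5 tiled across columns 1-9: p k p k k p o p k
WS: work from column 9 back to column 1 (reverse the tiled row), swapping k<->p (o and x unchanged).
Row 20 as worked: p k o k p p k p k
The 4th stitch worked is k.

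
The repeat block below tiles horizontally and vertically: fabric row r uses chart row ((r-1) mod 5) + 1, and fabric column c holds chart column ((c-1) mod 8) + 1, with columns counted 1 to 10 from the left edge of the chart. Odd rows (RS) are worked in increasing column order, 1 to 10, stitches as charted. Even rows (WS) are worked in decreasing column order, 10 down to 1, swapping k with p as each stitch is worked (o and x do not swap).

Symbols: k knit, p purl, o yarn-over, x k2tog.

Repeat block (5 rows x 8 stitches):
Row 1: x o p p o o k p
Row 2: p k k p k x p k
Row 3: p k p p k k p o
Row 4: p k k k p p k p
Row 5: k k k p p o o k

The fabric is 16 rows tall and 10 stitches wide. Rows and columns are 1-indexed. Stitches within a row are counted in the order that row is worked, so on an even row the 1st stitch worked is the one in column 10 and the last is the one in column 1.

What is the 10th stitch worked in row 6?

== STITCH ==
x

Derivation:
Row 6 uses chart row ((6-1) mod 5)+1 = 1. Row 6 is even, so WS.
Chart row 1 tiled across columns 1-10: x o p p o o k p x o
WS: work from column 10 back to column 1 (reverse the tiled row), swapping k<->p (o and x unchanged).
Row 6 as worked: o x k p o o k k o x
The 10th stitch worked is x.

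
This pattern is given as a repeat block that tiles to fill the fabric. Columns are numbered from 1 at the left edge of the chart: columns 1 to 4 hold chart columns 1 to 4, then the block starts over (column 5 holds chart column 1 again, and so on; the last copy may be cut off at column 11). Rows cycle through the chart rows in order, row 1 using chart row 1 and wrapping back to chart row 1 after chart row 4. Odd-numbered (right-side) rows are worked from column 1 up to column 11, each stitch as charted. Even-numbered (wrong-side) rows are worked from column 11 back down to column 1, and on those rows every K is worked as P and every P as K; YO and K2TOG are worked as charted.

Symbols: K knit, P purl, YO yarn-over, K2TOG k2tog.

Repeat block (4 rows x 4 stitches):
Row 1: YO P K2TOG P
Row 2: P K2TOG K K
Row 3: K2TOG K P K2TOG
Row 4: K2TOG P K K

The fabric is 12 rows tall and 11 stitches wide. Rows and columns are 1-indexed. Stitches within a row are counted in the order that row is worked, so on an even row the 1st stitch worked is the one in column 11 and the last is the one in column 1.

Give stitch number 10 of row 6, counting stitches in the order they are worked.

Row 6: (6-1) mod 4 = 1, so use chart row 2. Even row -> WS.
Chart row 2 tiled across columns 1-11: P K2TOG K K P K2TOG K K P K2TOG K
WS row: flip the tiled sequence (start at column 11) and apply K<->P; YO and K2TOG stay.
Row 6 as worked: P K2TOG K P P K2TOG K P P K2TOG K
Stitch 10 in working order -> K2TOG

Result:
K2TOG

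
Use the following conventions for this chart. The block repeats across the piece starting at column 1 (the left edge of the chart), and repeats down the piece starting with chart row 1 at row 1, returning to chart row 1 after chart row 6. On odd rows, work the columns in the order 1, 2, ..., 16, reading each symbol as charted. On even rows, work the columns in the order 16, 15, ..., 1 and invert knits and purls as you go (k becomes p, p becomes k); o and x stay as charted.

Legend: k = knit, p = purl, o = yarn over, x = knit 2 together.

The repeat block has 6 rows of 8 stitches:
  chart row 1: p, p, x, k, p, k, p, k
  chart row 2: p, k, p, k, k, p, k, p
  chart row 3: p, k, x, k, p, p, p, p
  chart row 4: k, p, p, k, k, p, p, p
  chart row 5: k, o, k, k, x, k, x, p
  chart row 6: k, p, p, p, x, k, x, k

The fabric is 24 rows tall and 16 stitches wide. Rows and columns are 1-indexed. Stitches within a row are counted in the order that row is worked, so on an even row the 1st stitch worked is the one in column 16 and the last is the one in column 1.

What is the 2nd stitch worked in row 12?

Row 12 uses chart row ((12-1) mod 6)+1 = 6. Row 12 is even, so WS.
Chart row 6 tiled across columns 1-16: k p p p x k x k k p p p x k x k
Wrong side: read the tiled row from column 16 down to 1 and exchange k with p (leave o, x).
Row 12 as worked: p x p x k k k p p x p x k k k p
Stitch 2 in working order -> x

== STITCH ==
x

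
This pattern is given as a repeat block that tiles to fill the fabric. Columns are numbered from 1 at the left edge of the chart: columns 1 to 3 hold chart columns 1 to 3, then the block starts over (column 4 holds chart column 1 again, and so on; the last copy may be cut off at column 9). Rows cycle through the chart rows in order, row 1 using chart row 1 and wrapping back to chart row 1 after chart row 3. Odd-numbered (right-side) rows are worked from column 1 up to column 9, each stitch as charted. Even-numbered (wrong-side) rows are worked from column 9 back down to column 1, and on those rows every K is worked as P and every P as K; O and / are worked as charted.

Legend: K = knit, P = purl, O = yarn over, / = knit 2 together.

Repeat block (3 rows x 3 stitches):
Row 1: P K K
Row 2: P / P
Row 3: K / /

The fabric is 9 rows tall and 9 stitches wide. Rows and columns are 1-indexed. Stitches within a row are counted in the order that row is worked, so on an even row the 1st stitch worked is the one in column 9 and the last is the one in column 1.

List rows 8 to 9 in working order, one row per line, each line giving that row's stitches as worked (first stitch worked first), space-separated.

Row 8: chart row 2, WS - tiled (columns 1-9): P / P P / P P / P; work from column 9 back to 1 with K<->P swapped.
Row 9: chart row 3, RS - tile across columns 1-9 and work as-is.

== ROWS AS WORKED ==
K / K K / K K / K
K / / K / / K / /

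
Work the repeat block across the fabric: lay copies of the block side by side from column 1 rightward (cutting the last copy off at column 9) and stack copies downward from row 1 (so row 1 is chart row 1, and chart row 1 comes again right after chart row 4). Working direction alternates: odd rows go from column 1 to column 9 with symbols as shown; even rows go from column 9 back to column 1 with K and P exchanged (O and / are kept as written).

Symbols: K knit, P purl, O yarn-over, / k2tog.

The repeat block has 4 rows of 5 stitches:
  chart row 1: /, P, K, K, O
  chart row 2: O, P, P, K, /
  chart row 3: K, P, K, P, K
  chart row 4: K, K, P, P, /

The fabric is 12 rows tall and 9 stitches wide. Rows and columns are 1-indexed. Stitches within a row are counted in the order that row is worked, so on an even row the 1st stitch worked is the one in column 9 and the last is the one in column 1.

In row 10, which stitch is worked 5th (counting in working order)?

Row 10: (10-1) mod 4 = 1, so use chart row 2. Even row -> WS.
Chart row 2 tiled across columns 1-9: O P P K / O P P K
Wrong side: read the tiled row from column 9 down to 1 and exchange K with P (leave O, /).
Row 10 as worked: P K K O / P K K O
Counting 5 along the worked row gives /.

Stitch:
/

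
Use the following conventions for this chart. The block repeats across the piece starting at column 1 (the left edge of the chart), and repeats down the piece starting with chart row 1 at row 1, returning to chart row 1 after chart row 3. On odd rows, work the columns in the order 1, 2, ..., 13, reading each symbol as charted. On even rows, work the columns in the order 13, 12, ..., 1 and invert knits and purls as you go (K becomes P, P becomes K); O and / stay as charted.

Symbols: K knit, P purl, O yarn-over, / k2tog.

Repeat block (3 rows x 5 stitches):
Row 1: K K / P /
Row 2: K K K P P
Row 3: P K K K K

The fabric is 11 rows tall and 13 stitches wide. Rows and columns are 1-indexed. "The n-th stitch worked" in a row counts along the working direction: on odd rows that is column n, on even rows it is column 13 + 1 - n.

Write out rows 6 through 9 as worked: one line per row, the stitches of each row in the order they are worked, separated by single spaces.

Row 6: chart row 3, WS - tiled (columns 1-13): P K K K K P K K K K P K K; work from column 13 back to 1 with K<->P swapped.
Row 7: chart row 1, RS - tile across columns 1-13 and work as-is.
Row 8: chart row 2, WS - tiled (columns 1-13): K K K P P K K K P P K K K; work from column 13 back to 1 with K<->P swapped.
Row 9: chart row 3, RS - tile across columns 1-13 and work as-is.

Rows as worked:
P P K P P P P K P P P P K
K K / P / K K / P / K K /
P P P K K P P P K K P P P
P K K K K P K K K K P K K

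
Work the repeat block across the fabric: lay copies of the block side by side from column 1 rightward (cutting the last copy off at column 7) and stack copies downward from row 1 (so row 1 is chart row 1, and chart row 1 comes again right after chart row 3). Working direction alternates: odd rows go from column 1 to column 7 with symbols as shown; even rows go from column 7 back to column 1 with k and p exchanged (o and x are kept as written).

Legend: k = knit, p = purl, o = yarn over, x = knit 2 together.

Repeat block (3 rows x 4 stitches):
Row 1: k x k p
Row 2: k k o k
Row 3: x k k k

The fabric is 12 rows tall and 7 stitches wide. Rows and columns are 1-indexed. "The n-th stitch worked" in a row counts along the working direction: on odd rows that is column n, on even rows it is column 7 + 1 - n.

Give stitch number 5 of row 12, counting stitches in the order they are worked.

Stitch:
p

Derivation:
Row 12: (12-1) mod 3 = 2, so use chart row 3. Even row -> WS.
Chart row 3 tiled across columns 1-7: x k k k x k k
WS row: flip the tiled sequence (start at column 7) and apply k<->p; o and x stay.
Row 12 as worked: p p x p p p x
Stitch 5 in working order -> p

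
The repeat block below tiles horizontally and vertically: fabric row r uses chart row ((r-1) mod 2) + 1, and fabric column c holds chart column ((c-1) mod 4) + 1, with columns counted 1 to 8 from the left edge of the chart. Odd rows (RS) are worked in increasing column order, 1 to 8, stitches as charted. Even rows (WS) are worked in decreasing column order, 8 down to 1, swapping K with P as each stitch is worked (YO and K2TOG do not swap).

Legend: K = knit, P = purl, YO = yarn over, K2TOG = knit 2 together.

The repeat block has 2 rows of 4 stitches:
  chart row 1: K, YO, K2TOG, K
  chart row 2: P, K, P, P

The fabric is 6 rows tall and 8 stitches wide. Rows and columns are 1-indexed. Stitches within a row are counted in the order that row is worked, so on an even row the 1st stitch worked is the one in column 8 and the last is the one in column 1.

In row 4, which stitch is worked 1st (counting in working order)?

Row 4 uses chart row ((4-1) mod 2)+1 = 2. Row 4 is even, so WS.
Chart row 2 tiled across columns 1-8: P K P P P K P P
WS row: flip the tiled sequence (start at column 8) and apply K<->P; YO and K2TOG stay.
Row 4 as worked: K K P K K K P K
The 1st stitch worked is K.

Result:
K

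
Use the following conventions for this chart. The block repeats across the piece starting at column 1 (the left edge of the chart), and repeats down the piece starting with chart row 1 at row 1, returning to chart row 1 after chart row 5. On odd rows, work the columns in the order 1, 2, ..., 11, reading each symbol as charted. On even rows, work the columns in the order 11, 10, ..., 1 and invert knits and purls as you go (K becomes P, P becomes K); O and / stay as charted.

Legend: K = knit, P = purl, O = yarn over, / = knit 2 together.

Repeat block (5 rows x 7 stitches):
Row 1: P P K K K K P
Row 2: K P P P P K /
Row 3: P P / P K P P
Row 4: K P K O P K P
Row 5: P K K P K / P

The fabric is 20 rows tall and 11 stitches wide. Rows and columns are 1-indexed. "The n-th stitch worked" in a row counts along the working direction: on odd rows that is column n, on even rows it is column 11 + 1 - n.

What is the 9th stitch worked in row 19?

Result:
P

Derivation:
Row 19 uses chart row ((19-1) mod 5)+1 = 4. Row 19 is odd, so RS.
Chart row 4 tiled across columns 1-11: K P K O P K P K P K O
RS row: no reversal, no swap; stitch n worked = column n.
Stitch 9 in working order -> P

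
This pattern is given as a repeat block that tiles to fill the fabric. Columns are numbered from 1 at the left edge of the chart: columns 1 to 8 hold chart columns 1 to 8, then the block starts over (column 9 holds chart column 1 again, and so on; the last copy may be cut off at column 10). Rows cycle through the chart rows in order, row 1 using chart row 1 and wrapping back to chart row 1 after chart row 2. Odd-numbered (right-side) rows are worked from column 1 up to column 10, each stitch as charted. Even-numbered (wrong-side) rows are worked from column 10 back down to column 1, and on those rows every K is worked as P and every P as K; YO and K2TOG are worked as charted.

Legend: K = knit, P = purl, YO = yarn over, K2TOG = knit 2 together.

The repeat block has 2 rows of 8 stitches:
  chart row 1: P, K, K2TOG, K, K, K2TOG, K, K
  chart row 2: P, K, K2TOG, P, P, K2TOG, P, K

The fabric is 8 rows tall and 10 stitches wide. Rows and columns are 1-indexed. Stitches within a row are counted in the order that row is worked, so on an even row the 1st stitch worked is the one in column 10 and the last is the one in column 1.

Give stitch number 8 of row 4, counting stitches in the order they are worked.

For row 4: chart row = ((4-1) mod 2) + 1 = 2; this is a WS (even) row.
Chart row 2 tiled across columns 1-10: P K K2TOG P P K2TOG P K P K
Wrong side: read the tiled row from column 10 down to 1 and exchange K with P (leave YO, K2TOG).
Row 4 as worked: P K P K K2TOG K K K2TOG P K
Counting 8 along the worked row gives K2TOG.

Result:
K2TOG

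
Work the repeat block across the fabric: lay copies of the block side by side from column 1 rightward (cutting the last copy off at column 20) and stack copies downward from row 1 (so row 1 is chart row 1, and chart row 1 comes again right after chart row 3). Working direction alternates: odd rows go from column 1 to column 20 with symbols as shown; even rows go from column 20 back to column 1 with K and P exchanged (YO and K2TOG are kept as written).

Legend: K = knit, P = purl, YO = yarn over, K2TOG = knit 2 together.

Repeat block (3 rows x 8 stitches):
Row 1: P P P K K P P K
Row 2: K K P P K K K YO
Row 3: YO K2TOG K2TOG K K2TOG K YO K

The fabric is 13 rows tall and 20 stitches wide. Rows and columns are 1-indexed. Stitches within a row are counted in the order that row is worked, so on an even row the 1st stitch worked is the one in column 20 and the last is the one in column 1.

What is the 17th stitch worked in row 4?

Stitch:
P

Derivation:
Row 4: (4-1) mod 3 = 0, so use chart row 1. Even row -> WS.
Chart row 1 tiled across columns 1-20: P P P K K P P K P P P K K P P K P P P K
Wrong side: read the tiled row from column 20 down to 1 and exchange K with P (leave YO, K2TOG).
Row 4 as worked: P K K K P K K P P K K K P K K P P K K K
The 17th stitch worked is P.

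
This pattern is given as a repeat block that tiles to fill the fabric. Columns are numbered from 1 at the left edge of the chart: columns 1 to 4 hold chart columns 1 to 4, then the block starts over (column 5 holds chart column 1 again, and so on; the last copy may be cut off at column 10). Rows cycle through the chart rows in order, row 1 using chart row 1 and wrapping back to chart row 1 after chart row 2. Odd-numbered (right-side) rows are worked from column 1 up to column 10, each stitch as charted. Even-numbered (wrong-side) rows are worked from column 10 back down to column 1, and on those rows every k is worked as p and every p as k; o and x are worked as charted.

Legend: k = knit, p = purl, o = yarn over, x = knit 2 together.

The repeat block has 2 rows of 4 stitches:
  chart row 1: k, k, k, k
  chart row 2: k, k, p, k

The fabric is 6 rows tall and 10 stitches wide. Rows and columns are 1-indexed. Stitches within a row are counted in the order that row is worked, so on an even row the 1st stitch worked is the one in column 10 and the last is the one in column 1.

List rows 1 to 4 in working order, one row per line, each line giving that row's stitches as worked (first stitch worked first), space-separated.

Row 1: chart row 1, RS - tile across columns 1-10 and work as-is.
Row 2: chart row 2, WS - tiled (columns 1-10): k k p k k k p k k k; work from column 10 back to 1 with k<->p swapped.
Row 3: chart row 1, RS - tile across columns 1-10 and work as-is.
Row 4: chart row 2, WS - tiled (columns 1-10): k k p k k k p k k k; work from column 10 back to 1 with k<->p swapped.

== ROWS AS WORKED ==
k k k k k k k k k k
p p p k p p p k p p
k k k k k k k k k k
p p p k p p p k p p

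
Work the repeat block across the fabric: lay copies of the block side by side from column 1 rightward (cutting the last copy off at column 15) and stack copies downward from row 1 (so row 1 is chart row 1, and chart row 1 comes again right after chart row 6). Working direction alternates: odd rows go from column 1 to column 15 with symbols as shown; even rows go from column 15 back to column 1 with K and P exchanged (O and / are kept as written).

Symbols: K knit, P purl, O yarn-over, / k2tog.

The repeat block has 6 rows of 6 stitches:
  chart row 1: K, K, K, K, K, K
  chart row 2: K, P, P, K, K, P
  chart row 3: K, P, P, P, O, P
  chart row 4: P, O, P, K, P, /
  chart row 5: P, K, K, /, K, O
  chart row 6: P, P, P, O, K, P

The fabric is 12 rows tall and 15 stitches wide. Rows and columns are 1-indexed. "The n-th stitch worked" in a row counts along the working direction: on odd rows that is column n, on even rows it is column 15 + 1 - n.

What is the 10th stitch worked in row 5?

Result:
/

Derivation:
For row 5: chart row = ((5-1) mod 6) + 1 = 5; this is a RS (odd) row.
Chart row 5 tiled across columns 1-15: P K K / K O P K K / K O P K K
Right side: take the tiled row as-is (worked left to right from column 1).
Stitch 10 in working order -> /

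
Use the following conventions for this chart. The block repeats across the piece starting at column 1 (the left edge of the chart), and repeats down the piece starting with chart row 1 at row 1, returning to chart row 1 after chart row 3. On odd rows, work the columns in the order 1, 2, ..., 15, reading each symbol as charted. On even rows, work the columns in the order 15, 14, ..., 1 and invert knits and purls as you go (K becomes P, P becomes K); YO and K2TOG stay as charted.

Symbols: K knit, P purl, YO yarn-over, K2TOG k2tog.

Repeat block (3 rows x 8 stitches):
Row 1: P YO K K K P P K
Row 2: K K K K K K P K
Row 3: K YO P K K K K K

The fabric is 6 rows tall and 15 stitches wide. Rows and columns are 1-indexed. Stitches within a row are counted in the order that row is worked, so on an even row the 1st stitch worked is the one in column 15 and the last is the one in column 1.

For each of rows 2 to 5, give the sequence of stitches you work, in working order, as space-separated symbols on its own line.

Rows as worked:
K P P P P P P P K P P P P P P
K YO P K K K K K K YO P K K K K
K K P P P YO K P K K P P P YO K
K K K K K K P K K K K K K K P

Derivation:
Row 2: chart row 2, WS - tiled (columns 1-15): K K K K K K P K K K K K K K P; work from column 15 back to 1 with K<->P swapped.
Row 3: chart row 3, RS - tile across columns 1-15 and work as-is.
Row 4: chart row 1, WS - tiled (columns 1-15): P YO K K K P P K P YO K K K P P; work from column 15 back to 1 with K<->P swapped.
Row 5: chart row 2, RS - tile across columns 1-15 and work as-is.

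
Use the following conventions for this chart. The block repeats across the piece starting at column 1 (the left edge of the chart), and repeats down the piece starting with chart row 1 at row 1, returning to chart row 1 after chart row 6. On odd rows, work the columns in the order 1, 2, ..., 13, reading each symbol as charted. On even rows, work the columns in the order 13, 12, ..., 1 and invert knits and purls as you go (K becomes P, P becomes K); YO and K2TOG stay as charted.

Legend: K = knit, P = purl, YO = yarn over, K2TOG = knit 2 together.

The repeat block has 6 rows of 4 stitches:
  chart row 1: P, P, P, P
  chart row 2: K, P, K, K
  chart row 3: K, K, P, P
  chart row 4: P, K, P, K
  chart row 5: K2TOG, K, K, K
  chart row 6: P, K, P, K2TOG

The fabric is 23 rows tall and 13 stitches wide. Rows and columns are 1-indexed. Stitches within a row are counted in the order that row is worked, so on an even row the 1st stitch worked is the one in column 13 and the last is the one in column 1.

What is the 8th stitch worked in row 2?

Result:
K

Derivation:
For row 2: chart row = ((2-1) mod 6) + 1 = 2; this is a WS (even) row.
Chart row 2 tiled across columns 1-13: K P K K K P K K K P K K K
WS: work from column 13 back to column 1 (reverse the tiled row), swapping K<->P (YO and K2TOG unchanged).
Row 2 as worked: P P P K P P P K P P P K P
Stitch 8 in working order -> K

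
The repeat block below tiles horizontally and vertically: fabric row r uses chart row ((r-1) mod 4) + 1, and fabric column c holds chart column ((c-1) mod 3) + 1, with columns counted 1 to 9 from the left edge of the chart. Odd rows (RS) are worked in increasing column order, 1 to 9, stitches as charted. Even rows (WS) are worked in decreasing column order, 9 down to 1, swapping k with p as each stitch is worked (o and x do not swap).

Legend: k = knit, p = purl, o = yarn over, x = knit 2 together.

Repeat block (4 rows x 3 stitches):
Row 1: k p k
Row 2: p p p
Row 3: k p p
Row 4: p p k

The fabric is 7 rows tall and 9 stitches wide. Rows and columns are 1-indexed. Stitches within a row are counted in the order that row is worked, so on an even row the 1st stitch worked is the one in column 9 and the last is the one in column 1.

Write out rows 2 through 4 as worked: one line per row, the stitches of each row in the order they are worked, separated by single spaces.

Row 2: chart row 2, WS - tiled (columns 1-9): p p p p p p p p p; work from column 9 back to 1 with k<->p swapped.
Row 3: chart row 3, RS - tile across columns 1-9 and work as-is.
Row 4: chart row 4, WS - tiled (columns 1-9): p p k p p k p p k; work from column 9 back to 1 with k<->p swapped.

Result:
k k k k k k k k k
k p p k p p k p p
p k k p k k p k k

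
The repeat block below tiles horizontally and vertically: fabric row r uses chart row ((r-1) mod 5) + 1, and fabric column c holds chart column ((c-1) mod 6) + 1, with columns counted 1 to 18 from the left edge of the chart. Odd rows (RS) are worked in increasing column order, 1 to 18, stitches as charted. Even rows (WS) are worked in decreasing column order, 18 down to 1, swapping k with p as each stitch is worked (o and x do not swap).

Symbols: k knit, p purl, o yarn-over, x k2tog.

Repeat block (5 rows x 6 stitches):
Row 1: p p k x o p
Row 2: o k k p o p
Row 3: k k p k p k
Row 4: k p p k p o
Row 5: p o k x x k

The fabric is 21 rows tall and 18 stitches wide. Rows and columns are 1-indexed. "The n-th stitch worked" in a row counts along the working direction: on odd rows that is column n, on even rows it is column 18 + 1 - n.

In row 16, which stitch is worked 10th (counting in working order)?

Result:
p

Derivation:
Row 16: (16-1) mod 5 = 0, so use chart row 1. Even row -> WS.
Chart row 1 tiled across columns 1-18: p p k x o p p p k x o p p p k x o p
WS row: flip the tiled sequence (start at column 18) and apply k<->p; o and x stay.
Row 16 as worked: k o x p k k k o x p k k k o x p k k
Stitch 10 in working order -> p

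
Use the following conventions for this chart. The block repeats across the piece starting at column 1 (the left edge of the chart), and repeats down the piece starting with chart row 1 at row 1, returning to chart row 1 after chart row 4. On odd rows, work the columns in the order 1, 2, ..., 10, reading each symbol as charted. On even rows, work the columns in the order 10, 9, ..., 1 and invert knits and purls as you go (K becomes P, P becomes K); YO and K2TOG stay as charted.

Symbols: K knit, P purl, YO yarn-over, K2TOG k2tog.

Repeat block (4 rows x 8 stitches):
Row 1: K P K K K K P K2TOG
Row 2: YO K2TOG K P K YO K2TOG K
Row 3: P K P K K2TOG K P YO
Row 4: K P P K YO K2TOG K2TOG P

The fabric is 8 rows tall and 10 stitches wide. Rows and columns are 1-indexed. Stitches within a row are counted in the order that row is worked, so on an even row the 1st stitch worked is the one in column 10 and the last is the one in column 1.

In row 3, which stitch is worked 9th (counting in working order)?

Result:
P

Derivation:
For row 3: chart row = ((3-1) mod 4) + 1 = 3; this is a RS (odd) row.
Chart row 3 tiled across columns 1-10: P K P K K2TOG K P YO P K
Right side: take the tiled row as-is (worked left to right from column 1).
The 9th stitch worked is P.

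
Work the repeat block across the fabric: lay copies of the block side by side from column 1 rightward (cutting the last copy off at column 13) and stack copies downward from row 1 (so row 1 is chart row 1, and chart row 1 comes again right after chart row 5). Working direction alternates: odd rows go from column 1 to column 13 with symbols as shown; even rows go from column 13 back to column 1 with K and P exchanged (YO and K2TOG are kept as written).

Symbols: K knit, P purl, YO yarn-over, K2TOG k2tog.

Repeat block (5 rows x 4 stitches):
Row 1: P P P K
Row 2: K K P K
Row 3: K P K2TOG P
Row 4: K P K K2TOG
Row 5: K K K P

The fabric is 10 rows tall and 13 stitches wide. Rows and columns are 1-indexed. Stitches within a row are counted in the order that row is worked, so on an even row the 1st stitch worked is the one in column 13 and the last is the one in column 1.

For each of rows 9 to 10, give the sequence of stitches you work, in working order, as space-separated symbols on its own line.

Row 9: chart row 4, RS - tile across columns 1-13 and work as-is.
Row 10: chart row 5, WS - tiled (columns 1-13): K K K P K K K P K K K P K; work from column 13 back to 1 with K<->P swapped.

== ROWS AS WORKED ==
K P K K2TOG K P K K2TOG K P K K2TOG K
P K P P P K P P P K P P P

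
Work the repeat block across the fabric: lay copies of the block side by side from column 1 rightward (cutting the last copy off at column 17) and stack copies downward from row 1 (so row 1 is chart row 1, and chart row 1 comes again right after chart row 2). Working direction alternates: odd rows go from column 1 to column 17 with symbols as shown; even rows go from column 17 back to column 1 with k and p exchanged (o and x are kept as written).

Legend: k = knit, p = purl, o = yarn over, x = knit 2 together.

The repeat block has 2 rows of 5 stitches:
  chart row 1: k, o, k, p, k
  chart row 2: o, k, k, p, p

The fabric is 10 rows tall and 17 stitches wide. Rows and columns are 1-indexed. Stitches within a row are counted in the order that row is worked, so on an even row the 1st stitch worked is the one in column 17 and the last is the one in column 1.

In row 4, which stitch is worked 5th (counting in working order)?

For row 4: chart row = ((4-1) mod 2) + 1 = 2; this is a WS (even) row.
Chart row 2 tiled across columns 1-17: o k k p p o k k p p o k k p p o k
WS: work from column 17 back to column 1 (reverse the tiled row), swapping k<->p (o and x unchanged).
Row 4 as worked: p o k k p p o k k p p o k k p p o
Stitch 5 in working order -> p

Stitch:
p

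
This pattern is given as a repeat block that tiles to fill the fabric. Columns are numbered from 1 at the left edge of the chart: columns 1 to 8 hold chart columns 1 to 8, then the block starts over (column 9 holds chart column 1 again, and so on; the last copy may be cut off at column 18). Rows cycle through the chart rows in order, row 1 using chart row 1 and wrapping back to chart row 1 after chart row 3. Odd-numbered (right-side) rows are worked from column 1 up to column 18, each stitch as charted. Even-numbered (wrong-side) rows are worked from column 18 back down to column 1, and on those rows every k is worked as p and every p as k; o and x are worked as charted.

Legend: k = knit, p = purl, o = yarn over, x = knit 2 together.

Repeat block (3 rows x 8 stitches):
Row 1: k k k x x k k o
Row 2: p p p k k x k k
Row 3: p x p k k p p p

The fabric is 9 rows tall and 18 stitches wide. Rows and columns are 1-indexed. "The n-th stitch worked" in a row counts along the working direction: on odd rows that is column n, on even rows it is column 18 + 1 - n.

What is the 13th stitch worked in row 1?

Result:
x

Derivation:
Row 1 uses chart row ((1-1) mod 3)+1 = 1. Row 1 is odd, so RS.
Chart row 1 tiled across columns 1-18: k k k x x k k o k k k x x k k o k k
RS: work column 1 to column 18, symbols as charted — the tiled row is the row as worked.
Stitch 13 in working order -> x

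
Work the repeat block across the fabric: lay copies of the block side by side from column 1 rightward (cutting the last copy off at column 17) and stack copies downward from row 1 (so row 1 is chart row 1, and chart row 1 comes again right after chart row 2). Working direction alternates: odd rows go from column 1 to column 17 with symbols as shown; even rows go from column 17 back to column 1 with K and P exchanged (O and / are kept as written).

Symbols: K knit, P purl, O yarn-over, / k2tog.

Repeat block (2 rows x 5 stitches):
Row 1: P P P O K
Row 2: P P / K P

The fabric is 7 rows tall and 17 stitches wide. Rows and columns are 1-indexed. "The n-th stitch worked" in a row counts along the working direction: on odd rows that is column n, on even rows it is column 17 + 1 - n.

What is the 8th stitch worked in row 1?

For row 1: chart row = ((1-1) mod 2) + 1 = 1; this is a RS (odd) row.
Chart row 1 tiled across columns 1-17: P P P O K P P P O K P P P O K P P
RS row: no reversal, no swap; stitch n worked = column n.
The 8th stitch worked is P.

== STITCH ==
P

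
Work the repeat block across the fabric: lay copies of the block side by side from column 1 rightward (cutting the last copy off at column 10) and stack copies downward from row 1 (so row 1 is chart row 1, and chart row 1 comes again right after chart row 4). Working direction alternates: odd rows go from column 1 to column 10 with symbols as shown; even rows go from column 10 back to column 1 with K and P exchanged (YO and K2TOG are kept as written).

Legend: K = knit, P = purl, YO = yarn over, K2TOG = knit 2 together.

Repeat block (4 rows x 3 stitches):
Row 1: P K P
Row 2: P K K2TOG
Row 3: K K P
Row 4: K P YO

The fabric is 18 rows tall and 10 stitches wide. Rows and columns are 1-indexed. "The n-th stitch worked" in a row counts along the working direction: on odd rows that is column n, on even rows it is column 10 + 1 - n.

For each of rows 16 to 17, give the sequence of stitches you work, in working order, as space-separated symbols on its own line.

Row 16: chart row 4, WS - tiled (columns 1-10): K P YO K P YO K P YO K; work from column 10 back to 1 with K<->P swapped.
Row 17: chart row 1, RS - tile across columns 1-10 and work as-is.

Rows as worked:
P YO K P YO K P YO K P
P K P P K P P K P P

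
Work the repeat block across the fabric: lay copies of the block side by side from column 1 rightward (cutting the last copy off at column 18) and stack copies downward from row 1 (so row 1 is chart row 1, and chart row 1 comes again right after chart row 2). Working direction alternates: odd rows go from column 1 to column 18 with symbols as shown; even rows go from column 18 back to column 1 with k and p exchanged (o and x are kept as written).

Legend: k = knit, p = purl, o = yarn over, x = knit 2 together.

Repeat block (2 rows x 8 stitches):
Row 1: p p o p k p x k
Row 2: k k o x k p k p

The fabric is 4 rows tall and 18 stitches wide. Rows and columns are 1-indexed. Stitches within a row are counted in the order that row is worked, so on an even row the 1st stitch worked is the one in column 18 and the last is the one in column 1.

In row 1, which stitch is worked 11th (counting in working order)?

For row 1: chart row = ((1-1) mod 2) + 1 = 1; this is a RS (odd) row.
Chart row 1 tiled across columns 1-18: p p o p k p x k p p o p k p x k p p
RS row: no reversal, no swap; stitch n worked = column n.
Stitch 11 in working order -> o

Stitch:
o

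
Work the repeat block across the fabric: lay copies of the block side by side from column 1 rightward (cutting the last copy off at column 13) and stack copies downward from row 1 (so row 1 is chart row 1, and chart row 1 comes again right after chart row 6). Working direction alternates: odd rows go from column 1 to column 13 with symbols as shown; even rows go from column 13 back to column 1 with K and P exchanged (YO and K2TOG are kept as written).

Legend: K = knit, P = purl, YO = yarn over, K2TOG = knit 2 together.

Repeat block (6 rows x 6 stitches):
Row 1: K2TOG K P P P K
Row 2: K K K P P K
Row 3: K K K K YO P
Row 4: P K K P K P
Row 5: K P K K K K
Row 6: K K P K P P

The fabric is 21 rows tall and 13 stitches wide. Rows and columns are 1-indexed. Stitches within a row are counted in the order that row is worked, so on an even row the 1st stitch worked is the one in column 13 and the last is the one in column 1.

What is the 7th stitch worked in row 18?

Stitch:
P

Derivation:
Row 18 uses chart row ((18-1) mod 6)+1 = 6. Row 18 is even, so WS.
Chart row 6 tiled across columns 1-13: K K P K P P K K P K P P K
WS: work from column 13 back to column 1 (reverse the tiled row), swapping K<->P (YO and K2TOG unchanged).
Row 18 as worked: P K K P K P P K K P K P P
Stitch 7 in working order -> P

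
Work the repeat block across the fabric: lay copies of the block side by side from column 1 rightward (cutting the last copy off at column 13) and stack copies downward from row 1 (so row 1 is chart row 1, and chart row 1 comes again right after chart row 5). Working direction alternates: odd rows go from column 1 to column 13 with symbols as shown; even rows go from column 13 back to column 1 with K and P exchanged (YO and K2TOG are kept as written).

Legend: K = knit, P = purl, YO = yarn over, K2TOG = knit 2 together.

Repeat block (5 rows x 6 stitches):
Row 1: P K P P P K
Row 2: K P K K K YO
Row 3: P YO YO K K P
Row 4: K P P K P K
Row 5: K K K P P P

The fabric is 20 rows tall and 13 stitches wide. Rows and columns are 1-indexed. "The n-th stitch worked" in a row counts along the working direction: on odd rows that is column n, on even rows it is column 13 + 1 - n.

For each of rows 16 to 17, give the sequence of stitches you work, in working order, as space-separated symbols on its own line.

Row 16: chart row 1, WS - tiled (columns 1-13): P K P P P K P K P P P K P; work from column 13 back to 1 with K<->P swapped.
Row 17: chart row 2, RS - tile across columns 1-13 and work as-is.

Result:
K P K K K P K P K K K P K
K P K K K YO K P K K K YO K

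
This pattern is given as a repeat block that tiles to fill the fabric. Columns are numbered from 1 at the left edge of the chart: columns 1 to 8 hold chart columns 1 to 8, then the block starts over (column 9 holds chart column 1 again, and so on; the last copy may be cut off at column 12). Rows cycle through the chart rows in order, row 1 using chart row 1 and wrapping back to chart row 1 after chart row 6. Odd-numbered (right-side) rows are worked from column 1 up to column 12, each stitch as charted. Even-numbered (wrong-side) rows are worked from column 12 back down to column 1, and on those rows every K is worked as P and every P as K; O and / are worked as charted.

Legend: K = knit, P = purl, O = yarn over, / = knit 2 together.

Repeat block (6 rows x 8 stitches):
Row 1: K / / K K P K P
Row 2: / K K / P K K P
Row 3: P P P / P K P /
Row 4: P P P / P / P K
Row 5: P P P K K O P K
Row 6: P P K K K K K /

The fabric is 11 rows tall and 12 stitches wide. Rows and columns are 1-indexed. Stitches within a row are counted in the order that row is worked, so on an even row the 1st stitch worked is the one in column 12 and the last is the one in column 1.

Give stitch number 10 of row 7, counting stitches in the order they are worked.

For row 7: chart row = ((7-1) mod 6) + 1 = 1; this is a RS (odd) row.
Chart row 1 tiled across columns 1-12: K / / K K P K P K / / K
RS row: no reversal, no swap; stitch n worked = column n.
Counting 10 along the worked row gives /.

Stitch:
/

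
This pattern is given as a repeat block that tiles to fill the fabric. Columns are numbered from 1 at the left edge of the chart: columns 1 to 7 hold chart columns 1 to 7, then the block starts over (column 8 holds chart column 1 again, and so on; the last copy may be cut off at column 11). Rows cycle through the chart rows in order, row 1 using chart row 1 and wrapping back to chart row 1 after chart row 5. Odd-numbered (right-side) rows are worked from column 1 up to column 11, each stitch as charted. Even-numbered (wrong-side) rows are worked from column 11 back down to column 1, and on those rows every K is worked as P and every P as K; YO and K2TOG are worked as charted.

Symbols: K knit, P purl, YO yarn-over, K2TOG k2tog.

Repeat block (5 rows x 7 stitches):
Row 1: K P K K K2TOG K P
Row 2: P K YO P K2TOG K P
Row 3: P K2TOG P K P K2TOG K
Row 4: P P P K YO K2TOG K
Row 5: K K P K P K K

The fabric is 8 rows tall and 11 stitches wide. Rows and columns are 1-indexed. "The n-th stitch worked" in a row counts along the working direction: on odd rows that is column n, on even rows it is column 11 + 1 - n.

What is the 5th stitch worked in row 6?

Row 6 uses chart row ((6-1) mod 5)+1 = 1. Row 6 is even, so WS.
Chart row 1 tiled across columns 1-11: K P K K K2TOG K P K P K K
WS row: flip the tiled sequence (start at column 11) and apply K<->P; YO and K2TOG stay.
Row 6 as worked: P P K P K P K2TOG P P K P
Stitch 5 in working order -> K

Stitch:
K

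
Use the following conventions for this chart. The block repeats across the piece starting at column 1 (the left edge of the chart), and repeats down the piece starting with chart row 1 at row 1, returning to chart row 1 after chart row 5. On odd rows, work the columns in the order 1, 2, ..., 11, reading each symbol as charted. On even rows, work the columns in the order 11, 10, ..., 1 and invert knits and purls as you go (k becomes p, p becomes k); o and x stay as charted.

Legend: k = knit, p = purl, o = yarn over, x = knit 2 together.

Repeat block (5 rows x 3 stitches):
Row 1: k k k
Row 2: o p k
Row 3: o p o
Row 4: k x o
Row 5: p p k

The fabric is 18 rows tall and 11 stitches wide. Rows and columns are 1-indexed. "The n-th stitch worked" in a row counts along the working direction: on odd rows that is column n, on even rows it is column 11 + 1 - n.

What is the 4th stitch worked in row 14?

For row 14: chart row = ((14-1) mod 5) + 1 = 4; this is a WS (even) row.
Chart row 4 tiled across columns 1-11: k x o k x o k x o k x
WS: work from column 11 back to column 1 (reverse the tiled row), swapping k<->p (o and x unchanged).
Row 14 as worked: x p o x p o x p o x p
The 4th stitch worked is x.

Result:
x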